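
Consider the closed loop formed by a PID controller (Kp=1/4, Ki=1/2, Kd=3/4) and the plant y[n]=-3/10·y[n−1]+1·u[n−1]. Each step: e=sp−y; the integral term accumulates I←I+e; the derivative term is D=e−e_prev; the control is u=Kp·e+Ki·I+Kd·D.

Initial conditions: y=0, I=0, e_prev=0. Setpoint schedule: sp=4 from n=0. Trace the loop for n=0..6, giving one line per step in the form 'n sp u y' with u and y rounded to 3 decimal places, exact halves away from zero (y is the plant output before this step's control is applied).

0 4 6.000 0.000
1 4 -4.000 6.000
2 4 17.200 -5.800
3 4 -23.860 18.940
4 4 59.948 -29.542
5 4 -107.171 68.811
6 4 229.126 -127.815

(exact arithmetic carried between steps; '≈' marks a value shown rounded to 6 d.p. or computed from one; I and e_prev carry over from the previous line; the table rounds u and y to 3 d.p., halves away from zero)
n=0: y=0, sp=4, e=sp−y=4; I=4, D=e−e_prev=4; u=1/4·4+1/2·4+3/4·4=6; next y=-3/10·0+1·6=6
n=1: y=6, sp=4, e=sp−y=-2; I=2, D=e−e_prev=-6; u=1/4·(-2)+1/2·2+3/4·(-6)=-4; next y=-3/10·6+1·(-4)=-5.8
n=2: y=-5.8, sp=4, e=sp−y=9.8; I=11.8, D=e−e_prev=11.8; u=1/4·9.8+1/2·11.8+3/4·11.8=17.2; next y=-3/10·(-5.8)+1·17.2=18.94
n=3: y=18.94, sp=4, e=sp−y=-14.94; I=-3.14, D=e−e_prev=-24.74; u=1/4·(-14.94)+1/2·(-3.14)+3/4·(-24.74)=-23.86; next y=-3/10·18.94+1·(-23.86)=-29.542
n=4: y=-29.542, sp=4, e=sp−y=33.542; I=30.402, D=e−e_prev=48.482; u=1/4·33.542+1/2·30.402+3/4·48.482=59.948; next y=-3/10·(-29.542)+1·59.948=68.8106
n=5: y=68.8106, sp=4, e=sp−y=-64.8106; I=-34.4086, D=e−e_prev=-98.3526; u=1/4·(-64.8106)+1/2·(-34.4086)+3/4·(-98.3526)=-107.1714; next y=-3/10·68.8106+1·(-107.1714)=-127.81458
n=6: y=-127.81458, sp=4, e=sp−y=131.81458; I=97.40598, D=e−e_prev=196.62518; u=1/4·131.81458+1/2·97.40598+3/4·196.62518=229.12552; next y=-3/10·(-127.81458)+1·229.12552=267.469894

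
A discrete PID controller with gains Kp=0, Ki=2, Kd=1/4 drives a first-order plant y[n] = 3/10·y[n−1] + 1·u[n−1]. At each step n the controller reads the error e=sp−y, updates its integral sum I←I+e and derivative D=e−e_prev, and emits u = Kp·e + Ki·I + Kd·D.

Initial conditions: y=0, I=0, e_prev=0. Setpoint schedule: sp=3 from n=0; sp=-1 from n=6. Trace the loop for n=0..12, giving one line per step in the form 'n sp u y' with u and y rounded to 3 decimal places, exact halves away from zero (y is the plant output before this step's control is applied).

0 3 6.750 0.000
1 3 -3.188 6.750
2 3 8.803 -1.163
3 3 -6.488 8.454
4 3 12.921 -3.952
5 3 -11.573 11.736
6 -1 10.401 -8.053
7 -1 -15.526 7.985
8 -1 18.023 -13.130
9 -1 -24.227 14.084
10 -1 29.102 -20.002
11 -1 -38.398 23.101
12 -1 46.955 -31.468

(exact arithmetic carried between steps; '≈' marks a value shown rounded to 6 d.p. or computed from one; I and e_prev carry over from the previous line; the table rounds u and y to 3 d.p., halves away from zero)
n=0: y=0, sp=3, e=sp−y=3; I=3, D=e−e_prev=3; u=0·3+2·3+1/4·3=6.75; next y=3/10·0+1·6.75=6.75
n=1: y=6.75, sp=3, e=sp−y=-3.75; I=-0.75, D=e−e_prev=-6.75; u=0·(-3.75)+2·(-0.75)+1/4·(-6.75)=-3.1875; next y=3/10·6.75+1·(-3.1875)=-1.1625
n=2: y=-1.1625, sp=3, e=sp−y=4.1625; I=3.4125, D=e−e_prev=7.9125; u=0·4.1625+2·3.4125+1/4·7.9125=8.803125; next y=3/10·(-1.1625)+1·8.803125=8.454375
n=3: y=8.454375, sp=3, e=sp−y=-5.454375; I=-2.041875, D=e−e_prev=-9.616875; u=0·(-5.454375)+2·(-2.041875)+1/4·(-9.616875)≈-6.487969; next y=3/10·8.454375+1·(-6.487969)≈-3.951656
n=4: y≈-3.951656, sp=3, e=sp−y≈6.951656; I≈4.909781, D=e−e_prev≈12.406031; u=0·6.951656+2·4.909781+1/4·12.406031≈12.921070; next y=3/10·(-3.951656)+1·12.921070≈11.735573
n=5: y≈11.735573, sp=3, e=sp−y≈-8.735573; I≈-3.825792, D=e−e_prev≈-15.687230; u=0·(-8.735573)+2·(-3.825792)+1/4·(-15.687230)≈-11.573392; next y=3/10·11.735573+1·(-11.573392)≈-8.052720
n=6: y≈-8.052720, sp=-1, e=sp−y≈7.052720; I≈3.226928, D=e−e_prev≈15.788293; u=0·7.052720+2·3.226928+1/4·15.788293≈10.400928; next y=3/10·(-8.052720)+1·10.400928≈7.985113
n=7: y≈7.985113, sp=-1, e=sp−y≈-8.985113; I≈-5.758185, D=e−e_prev≈-16.037832; u=0·(-8.985113)+2·(-5.758185)+1/4·(-16.037832)≈-15.525828; next y=3/10·7.985113+1·(-15.525828)≈-13.130294
n=8: y≈-13.130294, sp=-1, e=sp−y≈12.130294; I≈6.372109, D=e−e_prev≈21.115407; u=0·12.130294+2·6.372109+1/4·21.115407≈18.023070; next y=3/10·(-13.130294)+1·18.023070≈14.083982
n=9: y≈14.083982, sp=-1, e=sp−y≈-15.083982; I≈-8.711873, D=e−e_prev≈-27.214276; u=0·(-15.083982)+2·(-8.711873)+1/4·(-27.214276)≈-24.227314; next y=3/10·14.083982+1·(-24.227314)≈-20.002120
n=10: y≈-20.002120, sp=-1, e=sp−y≈19.002120; I≈10.290247, D=e−e_prev≈34.086102; u=0·19.002120+2·10.290247+1/4·34.086102≈29.102020; next y=3/10·(-20.002120)+1·29.102020≈23.101384
n=11: y≈23.101384, sp=-1, e=sp−y≈-24.101384; I≈-13.811137, D=e−e_prev≈-43.103504; u=0·(-24.101384)+2·(-13.811137)+1/4·(-43.103504)≈-38.398149; next y=3/10·23.101384+1·(-38.398149)≈-31.467734
n=12: y≈-31.467734, sp=-1, e=sp−y≈30.467734; I≈16.656597, D=e−e_prev≈54.569118; u=0·30.467734+2·16.656597+1/4·54.569118≈46.955474; next y=3/10·(-31.467734)+1·46.955474≈37.515154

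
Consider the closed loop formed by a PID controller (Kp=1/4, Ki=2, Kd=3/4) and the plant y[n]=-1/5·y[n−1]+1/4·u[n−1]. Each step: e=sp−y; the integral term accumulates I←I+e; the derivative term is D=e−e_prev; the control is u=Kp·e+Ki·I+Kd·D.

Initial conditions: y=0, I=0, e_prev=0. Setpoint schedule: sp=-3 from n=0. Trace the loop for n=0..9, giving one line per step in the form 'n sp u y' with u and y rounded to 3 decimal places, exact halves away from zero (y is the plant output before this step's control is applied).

(exact arithmetic carried between steps; '≈' marks a value shown rounded to 6 d.p. or computed from one; I and e_prev carry over from the previous line; the table rounds u and y to 3 d.p., halves away from zero)
n=0: y=0, sp=-3, e=sp−y=-3; I=-3, D=e−e_prev=-3; u=1/4·(-3)+2·(-3)+3/4·(-3)=-9; next y=-1/5·0+1/4·(-9)=-2.25
n=1: y=-2.25, sp=-3, e=sp−y=-0.75; I=-3.75, D=e−e_prev=2.25; u=1/4·(-0.75)+2·(-3.75)+3/4·2.25=-6; next y=-1/5·(-2.25)+1/4·(-6)=-1.05
n=2: y=-1.05, sp=-3, e=sp−y=-1.95; I=-5.7, D=e−e_prev=-1.2; u=1/4·(-1.95)+2·(-5.7)+3/4·(-1.2)=-12.7875; next y=-1/5·(-1.05)+1/4·(-12.7875)=-2.986875
n=3: y=-2.986875, sp=-3, e=sp−y=-0.013125; I=-5.713125, D=e−e_prev=1.936875; u=1/4·(-0.013125)+2·(-5.713125)+3/4·1.936875=-9.976875; next y=-1/5·(-2.986875)+1/4·(-9.976875)≈-1.896844
n=4: y≈-1.896844, sp=-3, e=sp−y≈-1.103156; I≈-6.816281, D=e−e_prev≈-1.090031; u=1/4·(-1.103156)+2·(-6.816281)+3/4·(-1.090031)≈-14.725875; next y=-1/5·(-1.896844)+1/4·(-14.725875)≈-3.3021
n=5: y=-3.3021, sp=-3, e=sp−y=0.3021; I≈-6.514181, D=e−e_prev≈1.405256; u=1/4·0.3021+2·(-6.514181)+3/4·1.405256≈-11.898895; next y=-1/5·(-3.3021)+1/4·(-11.898895)≈-2.314304
n=6: y≈-2.314304, sp=-3, e=sp−y≈-0.685696; I≈-7.199877, D=e−e_prev≈-0.987796; u=1/4·(-0.685696)+2·(-7.199877)+3/4·(-0.987796)≈-15.312026; next y=-1/5·(-2.314304)+1/4·(-15.312026)≈-3.365146
n=7: y≈-3.365146, sp=-3, e=sp−y≈0.365146; I≈-6.834732, D=e−e_prev≈1.050842; u=1/4·0.365146+2·(-6.834732)+3/4·1.050842≈-12.790046; next y=-1/5·(-3.365146)+1/4·(-12.790046)≈-2.524482
n=8: y≈-2.524482, sp=-3, e=sp−y≈-0.475518; I≈-7.310249, D=e−e_prev≈-0.840664; u=1/4·(-0.475518)+2·(-7.310249)+3/4·(-0.840664)≈-15.369876; next y=-1/5·(-2.524482)+1/4·(-15.369876)≈-3.337573
n=9: y≈-3.337573, sp=-3, e=sp−y≈0.337573; I≈-6.972677, D=e−e_prev≈0.813090; u=1/4·0.337573+2·(-6.972677)+3/4·0.813090≈-13.251143; next y=-1/5·(-3.337573)+1/4·(-13.251143)≈-2.645271

0 -3 -9.000 0.000
1 -3 -6.000 -2.250
2 -3 -12.788 -1.050
3 -3 -9.977 -2.987
4 -3 -14.726 -1.897
5 -3 -11.899 -3.302
6 -3 -15.312 -2.314
7 -3 -12.790 -3.365
8 -3 -15.370 -2.524
9 -3 -13.251 -3.338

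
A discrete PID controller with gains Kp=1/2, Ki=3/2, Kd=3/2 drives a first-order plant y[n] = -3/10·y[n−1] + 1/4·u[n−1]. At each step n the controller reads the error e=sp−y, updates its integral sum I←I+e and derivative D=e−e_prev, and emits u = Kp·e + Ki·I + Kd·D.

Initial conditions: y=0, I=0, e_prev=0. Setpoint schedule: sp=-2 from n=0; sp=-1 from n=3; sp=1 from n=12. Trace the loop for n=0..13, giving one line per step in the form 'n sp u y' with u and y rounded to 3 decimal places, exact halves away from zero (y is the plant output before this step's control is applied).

(exact arithmetic carried between steps; '≈' marks a value shown rounded to 6 d.p. or computed from one; I and e_prev carry over from the previous line; the table rounds u and y to 3 d.p., halves away from zero)
n=0: y=0, sp=-2, e=sp−y=-2; I=-2, D=e−e_prev=-2; u=1/2·(-2)+3/2·(-2)+3/2·(-2)=-7; next y=-3/10·0+1/4·(-7)=-1.75
n=1: y=-1.75, sp=-2, e=sp−y=-0.25; I=-2.25, D=e−e_prev=1.75; u=1/2·(-0.25)+3/2·(-2.25)+3/2·1.75=-0.875; next y=-3/10·(-1.75)+1/4·(-0.875)=0.30625
n=2: y=0.30625, sp=-2, e=sp−y=-2.30625; I=-4.55625, D=e−e_prev=-2.05625; u=1/2·(-2.30625)+3/2·(-4.55625)+3/2·(-2.05625)=-11.071875; next y=-3/10·0.30625+1/4·(-11.071875)≈-2.859844
n=3: y≈-2.859844, sp=-1, e=sp−y≈1.859844; I≈-2.696406, D=e−e_prev≈4.166094; u=1/2·1.859844+3/2·(-2.696406)+3/2·4.166094≈3.134453; next y=-3/10·(-2.859844)+1/4·3.134453≈1.641566
n=4: y≈1.641566, sp=-1, e=sp−y≈-2.641566; I≈-5.337973, D=e−e_prev≈-4.501410; u=1/2·(-2.641566)+3/2·(-5.337973)+3/2·(-4.501410)≈-16.079857; next y=-3/10·1.641566+1/4·(-16.079857)≈-4.512434
n=5: y≈-4.512434, sp=-1, e=sp−y≈3.512434; I≈-1.825538, D=e−e_prev≈6.154001; u=1/2·3.512434+3/2·(-1.825538)+3/2·6.154001≈8.248911; next y=-3/10·(-4.512434)+1/4·8.248911≈3.415958
n=6: y≈3.415958, sp=-1, e=sp−y≈-4.415958; I≈-6.241496, D=e−e_prev≈-7.928392; u=1/2·(-4.415958)+3/2·(-6.241496)+3/2·(-7.928392)≈-23.462812; next y=-3/10·3.415958+1/4·(-23.462812)≈-6.890490
n=7: y≈-6.890490, sp=-1, e=sp−y≈5.890490; I≈-0.351006, D=e−e_prev≈10.306448; u=1/2·5.890490+3/2·(-0.351006)+3/2·10.306448≈17.878409; next y=-3/10·(-6.890490)+1/4·17.878409≈6.536749
n=8: y≈6.536749, sp=-1, e=sp−y≈-7.536749; I≈-7.887755, D=e−e_prev≈-13.427240; u=1/2·(-7.536749)+3/2·(-7.887755)+3/2·(-13.427240)≈-35.740867; next y=-3/10·6.536749+1/4·(-35.740867)≈-10.896241
n=9: y≈-10.896241, sp=-1, e=sp−y≈9.896241; I≈2.008486, D=e−e_prev≈17.432991; u=1/2·9.896241+3/2·2.008486+3/2·17.432991≈34.110336; next y=-3/10·(-10.896241)+1/4·34.110336≈11.796456
n=10: y≈11.796456, sp=-1, e=sp−y≈-12.796456; I≈-10.787970, D=e−e_prev≈-22.692698; u=1/2·(-12.796456)+3/2·(-10.787970)+3/2·(-22.692698)≈-56.619230; next y=-3/10·11.796456+1/4·(-56.619230)≈-17.693745
n=11: y≈-17.693745, sp=-1, e=sp−y≈16.693745; I≈5.905774, D=e−e_prev≈29.490201; u=1/2·16.693745+3/2·5.905774+3/2·29.490201≈61.440835; next y=-3/10·(-17.693745)+1/4·61.440835≈20.668332
n=12: y≈20.668332, sp=1, e=sp−y≈-19.668332; I≈-13.762558, D=e−e_prev≈-36.362077; u=1/2·(-19.668332)+3/2·(-13.762558)+3/2·(-36.362077)≈-85.021118; next y=-3/10·20.668332+1/4·(-85.021118)≈-27.455779
n=13: y≈-27.455779, sp=1, e=sp−y≈28.455779; I≈14.693221, D=e−e_prev≈48.124111; u=1/2·28.455779+3/2·14.693221+3/2·48.124111≈108.453889; next y=-3/10·(-27.455779)+1/4·108.453889≈35.350206

0 -2 -7.000 0.000
1 -2 -0.875 -1.750
2 -2 -11.072 0.306
3 -1 3.134 -2.860
4 -1 -16.080 1.642
5 -1 8.249 -4.512
6 -1 -23.463 3.416
7 -1 17.878 -6.890
8 -1 -35.741 6.537
9 -1 34.110 -10.896
10 -1 -56.619 11.796
11 -1 61.441 -17.694
12 1 -85.021 20.668
13 1 108.454 -27.456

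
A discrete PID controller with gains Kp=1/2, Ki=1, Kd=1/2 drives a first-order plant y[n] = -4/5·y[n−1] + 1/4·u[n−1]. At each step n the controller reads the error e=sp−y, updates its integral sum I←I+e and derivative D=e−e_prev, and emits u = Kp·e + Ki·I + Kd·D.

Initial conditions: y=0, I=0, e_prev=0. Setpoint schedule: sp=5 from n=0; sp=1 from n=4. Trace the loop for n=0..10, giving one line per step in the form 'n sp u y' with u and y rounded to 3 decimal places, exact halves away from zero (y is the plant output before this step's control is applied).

(exact arithmetic carried between steps; '≈' marks a value shown rounded to 6 d.p. or computed from one; I and e_prev carry over from the previous line; the table rounds u and y to 3 d.p., halves away from zero)
n=0: y=0, sp=5, e=sp−y=5; I=5, D=e−e_prev=5; u=1/2·5+1·5+1/2·5=10; next y=-4/5·0+1/4·10=2.5
n=1: y=2.5, sp=5, e=sp−y=2.5; I=7.5, D=e−e_prev=-2.5; u=1/2·2.5+1·7.5+1/2·(-2.5)=7.5; next y=-4/5·2.5+1/4·7.5=-0.125
n=2: y=-0.125, sp=5, e=sp−y=5.125; I=12.625, D=e−e_prev=2.625; u=1/2·5.125+1·12.625+1/2·2.625=16.5; next y=-4/5·(-0.125)+1/4·16.5=4.225
n=3: y=4.225, sp=5, e=sp−y=0.775; I=13.4, D=e−e_prev=-4.35; u=1/2·0.775+1·13.4+1/2·(-4.35)=11.6125; next y=-4/5·4.225+1/4·11.6125=-0.476875
n=4: y=-0.476875, sp=1, e=sp−y=1.476875; I=14.876875, D=e−e_prev=0.701875; u=1/2·1.476875+1·14.876875+1/2·0.701875=15.96625; next y=-4/5·(-0.476875)+1/4·15.96625≈4.373063
n=5: y≈4.373063, sp=1, e=sp−y≈-3.373063; I≈11.503813, D=e−e_prev≈-4.849938; u=1/2·(-3.373063)+1·11.503813+1/2·(-4.849938)≈7.392313; next y=-4/5·4.373063+1/4·7.392313≈-1.650372
n=6: y≈-1.650372, sp=1, e=sp−y≈2.650372; I≈14.154184, D=e−e_prev≈6.023434; u=1/2·2.650372+1·14.154184+1/2·6.023434≈18.491088; next y=-4/5·(-1.650372)+1/4·18.491088≈5.943069
n=7: y≈5.943069, sp=1, e=sp−y≈-4.943069; I≈9.211115, D=e−e_prev≈-7.593441; u=1/2·(-4.943069)+1·9.211115+1/2·(-7.593441)≈2.942860; next y=-4/5·5.943069+1/4·2.942860≈-4.018741
n=8: y≈-4.018741, sp=1, e=sp−y≈5.018741; I≈14.229856, D=e−e_prev≈9.961810; u=1/2·5.018741+1·14.229856+1/2·9.961810≈21.720131; next y=-4/5·(-4.018741)+1/4·21.720131≈8.645025
n=9: y≈8.645025, sp=1, e=sp−y≈-7.645025; I≈6.584830, D=e−e_prev≈-12.663766; u=1/2·(-7.645025)+1·6.584830+1/2·(-12.663766)≈-3.569565; next y=-4/5·8.645025+1/4·(-3.569565)≈-7.808411
n=10: y≈-7.808411, sp=1, e=sp−y≈8.808411; I≈15.393242, D=e−e_prev≈16.453437; u=1/2·8.808411+1·15.393242+1/2·16.453437≈28.024166; next y=-4/5·(-7.808411)+1/4·28.024166≈13.252771

0 5 10.000 0.000
1 5 7.500 2.500
2 5 16.500 -0.125
3 5 11.613 4.225
4 1 15.966 -0.477
5 1 7.392 4.373
6 1 18.491 -1.650
7 1 2.943 5.943
8 1 21.720 -4.019
9 1 -3.570 8.645
10 1 28.024 -7.808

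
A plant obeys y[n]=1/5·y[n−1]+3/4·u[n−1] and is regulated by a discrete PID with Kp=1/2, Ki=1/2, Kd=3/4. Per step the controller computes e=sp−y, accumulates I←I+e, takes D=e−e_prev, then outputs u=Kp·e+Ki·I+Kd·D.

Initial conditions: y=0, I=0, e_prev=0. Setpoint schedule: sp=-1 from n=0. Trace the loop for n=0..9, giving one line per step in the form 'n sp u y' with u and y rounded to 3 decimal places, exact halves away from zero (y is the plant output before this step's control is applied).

0 -1 -1.750 0.000
1 -1 0.797 -1.313
2 -1 -2.915 0.335
3 -1 1.948 -2.119
4 -1 -4.856 1.037
5 -1 4.319 -3.435
6 -1 -8.295 2.552
7 -1 8.879 -5.711
8 -1 -14.612 5.517
9 -1 17.453 -9.855

(exact arithmetic carried between steps; '≈' marks a value shown rounded to 6 d.p. or computed from one; I and e_prev carry over from the previous line; the table rounds u and y to 3 d.p., halves away from zero)
n=0: y=0, sp=-1, e=sp−y=-1; I=-1, D=e−e_prev=-1; u=1/2·(-1)+1/2·(-1)+3/4·(-1)=-1.75; next y=1/5·0+3/4·(-1.75)=-1.3125
n=1: y=-1.3125, sp=-1, e=sp−y=0.3125; I=-0.6875, D=e−e_prev=1.3125; u=1/2·0.3125+1/2·(-0.6875)+3/4·1.3125=0.796875; next y=1/5·(-1.3125)+3/4·0.796875≈0.335156
n=2: y≈0.335156, sp=-1, e=sp−y≈-1.335156; I≈-2.022656, D=e−e_prev≈-1.647656; u=1/2·(-1.335156)+1/2·(-2.022656)+3/4·(-1.647656)≈-2.914648; next y=1/5·0.335156+3/4·(-2.914648)≈-2.118955
n=3: y≈-2.118955, sp=-1, e=sp−y≈1.118955; I≈-0.903701, D=e−e_prev≈2.454111; u=1/2·1.118955+1/2·(-0.903701)+3/4·2.454111≈1.948210; next y=1/5·(-2.118955)+3/4·1.948210≈1.037367
n=4: y≈1.037367, sp=-1, e=sp−y≈-2.037367; I≈-2.941068, D=e−e_prev≈-3.156322; u=1/2·(-2.037367)+1/2·(-2.941068)+3/4·(-3.156322)≈-4.856459; next y=1/5·1.037367+3/4·(-4.856459)≈-3.434871
n=5: y≈-3.434871, sp=-1, e=sp−y≈2.434871; I≈-0.506197, D=e−e_prev≈4.472238; u=1/2·2.434871+1/2·(-0.506197)+3/4·4.472238≈4.318515; next y=1/5·(-3.434871)+3/4·4.318515≈2.551912
n=6: y≈2.551912, sp=-1, e=sp−y≈-3.551912; I≈-4.058109, D=e−e_prev≈-5.986783; u=1/2·(-3.551912)+1/2·(-4.058109)+3/4·(-5.986783)≈-8.295098; next y=1/5·2.551912+3/4·(-8.295098)≈-5.710941
n=7: y≈-5.710941, sp=-1, e=sp−y≈4.710941; I≈0.652832, D=e−e_prev≈8.262853; u=1/2·4.710941+1/2·0.652832+3/4·8.262853≈8.879026; next y=1/5·(-5.710941)+3/4·8.879026≈5.517081
n=8: y≈5.517081, sp=-1, e=sp−y≈-6.517081; I≈-5.864250, D=e−e_prev≈-11.228022; u=1/2·(-6.517081)+1/2·(-5.864250)+3/4·(-11.228022)≈-14.611682; next y=1/5·5.517081+3/4·(-14.611682)≈-9.855345
n=9: y≈-9.855345, sp=-1, e=sp−y≈8.855345; I≈2.991096, D=e−e_prev≈15.372427; u=1/2·8.855345+1/2·2.991096+3/4·15.372427≈17.452541; next y=1/5·(-9.855345)+3/4·17.452541≈11.118336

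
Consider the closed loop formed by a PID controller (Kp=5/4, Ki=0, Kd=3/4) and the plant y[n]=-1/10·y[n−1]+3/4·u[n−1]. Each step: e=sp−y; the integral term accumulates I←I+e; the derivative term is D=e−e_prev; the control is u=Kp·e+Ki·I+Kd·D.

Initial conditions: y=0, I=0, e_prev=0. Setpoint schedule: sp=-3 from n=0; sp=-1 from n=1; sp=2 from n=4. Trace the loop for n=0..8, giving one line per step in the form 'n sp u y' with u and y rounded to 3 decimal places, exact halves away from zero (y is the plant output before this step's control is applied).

0 -3 -6.000 0.000
1 -1 9.250 -4.500
2 -1 -19.400 7.388
3 -1 34.868 -15.289
4 2 -62.077 27.680
5 2 121.911 -49.325
6 2 -227.225 96.366
7 2 434.885 -180.055
8 2 -820.880 344.169

(exact arithmetic carried between steps; '≈' marks a value shown rounded to 6 d.p. or computed from one; I and e_prev carry over from the previous line; the table rounds u and y to 3 d.p., halves away from zero)
n=0: y=0, sp=-3, e=sp−y=-3; I=-3, D=e−e_prev=-3; u=5/4·(-3)+0·(-3)+3/4·(-3)=-6; next y=-1/10·0+3/4·(-6)=-4.5
n=1: y=-4.5, sp=-1, e=sp−y=3.5; I=0.5, D=e−e_prev=6.5; u=5/4·3.5+0·0.5+3/4·6.5=9.25; next y=-1/10·(-4.5)+3/4·9.25=7.3875
n=2: y=7.3875, sp=-1, e=sp−y=-8.3875; I=-7.8875, D=e−e_prev=-11.8875; u=5/4·(-8.3875)+0·(-7.8875)+3/4·(-11.8875)=-19.4; next y=-1/10·7.3875+3/4·(-19.4)=-15.28875
n=3: y=-15.28875, sp=-1, e=sp−y=14.28875; I=6.40125, D=e−e_prev=22.67625; u=5/4·14.28875+0·6.40125+3/4·22.67625=34.868125; next y=-1/10·(-15.28875)+3/4·34.868125≈27.679969
n=4: y≈27.679969, sp=2, e=sp−y≈-25.679969; I≈-19.278719, D=e−e_prev≈-39.968719; u=5/4·(-25.679969)+0·(-19.278719)+3/4·(-39.968719)≈-62.0765; next y=-1/10·27.679969+3/4·(-62.0765)≈-49.325372
n=5: y≈-49.325372, sp=2, e=sp−y≈51.325372; I≈32.046653, D=e−e_prev≈77.005341; u=5/4·51.325372+0·32.046653+3/4·77.005341≈121.910720; next y=-1/10·(-49.325372)+3/4·121.910720≈96.365577
n=6: y≈96.365577, sp=2, e=sp−y≈-94.365577; I≈-62.318924, D=e−e_prev≈-145.690949; u=5/4·(-94.365577)+0·(-62.318924)+3/4·(-145.690949)≈-227.225184; next y=-1/10·96.365577+3/4·(-227.225184)≈-180.055446
n=7: y≈-180.055446, sp=2, e=sp−y≈182.055446; I≈119.736521, D=e−e_prev≈276.421023; u=5/4·182.055446+0·119.736521+3/4·276.421023≈434.885074; next y=-1/10·(-180.055446)+3/4·434.885074≈344.169350
n=8: y≈344.169350, sp=2, e=sp−y≈-342.169350; I≈-222.432829, D=e−e_prev≈-524.224796; u=5/4·(-342.169350)+0·(-222.432829)+3/4·(-524.224796)≈-820.880285; next y=-1/10·344.169350+3/4·(-820.880285)≈-650.077148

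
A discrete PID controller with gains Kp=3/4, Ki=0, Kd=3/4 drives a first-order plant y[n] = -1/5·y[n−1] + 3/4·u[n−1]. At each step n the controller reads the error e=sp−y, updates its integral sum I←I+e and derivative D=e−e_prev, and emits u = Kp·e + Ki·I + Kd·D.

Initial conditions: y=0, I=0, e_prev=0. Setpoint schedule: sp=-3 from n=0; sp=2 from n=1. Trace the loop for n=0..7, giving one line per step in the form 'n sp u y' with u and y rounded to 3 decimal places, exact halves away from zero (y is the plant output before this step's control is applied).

0 -3 -4.500 0.000
1 2 10.313 -3.375
2 2 -13.645 8.409
3 2 25.681 -11.916
4 2 -39.903 21.644
5 2 69.116 -34.256
6 2 -112.224 58.688
7 2 189.375 -95.906

(exact arithmetic carried between steps; '≈' marks a value shown rounded to 6 d.p. or computed from one; I and e_prev carry over from the previous line; the table rounds u and y to 3 d.p., halves away from zero)
n=0: y=0, sp=-3, e=sp−y=-3; I=-3, D=e−e_prev=-3; u=3/4·(-3)+0·(-3)+3/4·(-3)=-4.5; next y=-1/5·0+3/4·(-4.5)=-3.375
n=1: y=-3.375, sp=2, e=sp−y=5.375; I=2.375, D=e−e_prev=8.375; u=3/4·5.375+0·2.375+3/4·8.375=10.3125; next y=-1/5·(-3.375)+3/4·10.3125=8.409375
n=2: y=8.409375, sp=2, e=sp−y=-6.409375; I=-4.034375, D=e−e_prev=-11.784375; u=3/4·(-6.409375)+0·(-4.034375)+3/4·(-11.784375)≈-13.645313; next y=-1/5·8.409375+3/4·(-13.645313)≈-11.915859
n=3: y≈-11.915859, sp=2, e=sp−y≈13.915859; I≈9.881484, D=e−e_prev≈20.325234; u=3/4·13.915859+0·9.881484+3/4·20.325234≈25.680820; next y=-1/5·(-11.915859)+3/4·25.680820≈21.643787
n=4: y≈21.643787, sp=2, e=sp−y≈-19.643787; I≈-9.762303, D=e−e_prev≈-33.559646; u=3/4·(-19.643787)+0·(-9.762303)+3/4·(-33.559646)≈-39.902575; next y=-1/5·21.643787+3/4·(-39.902575)≈-34.255689
n=5: y≈-34.255689, sp=2, e=sp−y≈36.255689; I≈26.493386, D=e−e_prev≈55.899476; u=3/4·36.255689+0·26.493386+3/4·55.899476≈69.116374; next y=-1/5·(-34.255689)+3/4·69.116374≈58.688418
n=6: y≈58.688418, sp=2, e=sp−y≈-56.688418; I≈-30.195032, D=e−e_prev≈-92.944107; u=3/4·(-56.688418)+0·(-30.195032)+3/4·(-92.944107)≈-112.224394; next y=-1/5·58.688418+3/4·(-112.224394)≈-95.905979
n=7: y≈-95.905979, sp=2, e=sp−y≈97.905979; I≈67.710947, D=e−e_prev≈154.594397; u=3/4·97.905979+0·67.710947+3/4·154.594397≈189.375282; next y=-1/5·(-95.905979)+3/4·189.375282≈161.212657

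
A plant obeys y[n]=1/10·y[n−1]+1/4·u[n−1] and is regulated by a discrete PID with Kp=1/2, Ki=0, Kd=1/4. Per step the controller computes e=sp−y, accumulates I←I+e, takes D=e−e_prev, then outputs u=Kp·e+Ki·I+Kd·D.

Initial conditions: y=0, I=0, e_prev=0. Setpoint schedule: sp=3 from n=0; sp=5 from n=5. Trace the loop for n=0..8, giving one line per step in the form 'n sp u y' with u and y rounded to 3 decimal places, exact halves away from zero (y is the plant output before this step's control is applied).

(exact arithmetic carried between steps; '≈' marks a value shown rounded to 6 d.p. or computed from one; I and e_prev carry over from the previous line; the table rounds u and y to 3 d.p., halves away from zero)
n=0: y=0, sp=3, e=sp−y=3; I=3, D=e−e_prev=3; u=1/2·3+0·3+1/4·3=2.25; next y=1/10·0+1/4·2.25=0.5625
n=1: y=0.5625, sp=3, e=sp−y=2.4375; I=5.4375, D=e−e_prev=-0.5625; u=1/2·2.4375+0·5.4375+1/4·(-0.5625)=1.078125; next y=1/10·0.5625+1/4·1.078125≈0.325781
n=2: y≈0.325781, sp=3, e=sp−y≈2.674219; I≈8.111719, D=e−e_prev≈0.236719; u=1/2·2.674219+0·8.111719+1/4·0.236719≈1.396289; next y=1/10·0.325781+1/4·1.396289≈0.381650
n=3: y≈0.381650, sp=3, e=sp−y≈2.618350; I≈10.730068, D=e−e_prev≈-0.055869; u=1/2·2.618350+0·10.730068+1/4·(-0.055869)≈1.295208; next y=1/10·0.381650+1/4·1.295208≈0.361967
n=4: y≈0.361967, sp=3, e=sp−y≈2.638033; I≈13.368101, D=e−e_prev≈0.019683; u=1/2·2.638033+0·13.368101+1/4·0.019683≈1.323937; next y=1/10·0.361967+1/4·1.323937≈0.367181
n=5: y≈0.367181, sp=5, e=sp−y≈4.632819; I≈18.000920, D=e−e_prev≈1.994786; u=1/2·4.632819+0·18.000920+1/4·1.994786≈2.815106; next y=1/10·0.367181+1/4·2.815106≈0.740495
n=6: y≈0.740495, sp=5, e=sp−y≈4.259505; I≈22.260426, D=e−e_prev≈-0.373314; u=1/2·4.259505+0·22.260426+1/4·(-0.373314)≈2.036424; next y=1/10·0.740495+1/4·2.036424≈0.583156
n=7: y≈0.583156, sp=5, e=sp−y≈4.416844; I≈26.677270, D=e−e_prev≈0.157339; u=1/2·4.416844+0·26.677270+1/4·0.157339≈2.247757; next y=1/10·0.583156+1/4·2.247757≈0.620255
n=8: y≈0.620255, sp=5, e=sp−y≈4.379745; I≈31.057015, D=e−e_prev≈-0.037099; u=1/2·4.379745+0·31.057015+1/4·(-0.037099)≈2.180598; next y=1/10·0.620255+1/4·2.180598≈0.607175

0 3 2.250 0.000
1 3 1.078 0.563
2 3 1.396 0.326
3 3 1.295 0.382
4 3 1.324 0.362
5 5 2.815 0.367
6 5 2.036 0.740
7 5 2.248 0.583
8 5 2.181 0.620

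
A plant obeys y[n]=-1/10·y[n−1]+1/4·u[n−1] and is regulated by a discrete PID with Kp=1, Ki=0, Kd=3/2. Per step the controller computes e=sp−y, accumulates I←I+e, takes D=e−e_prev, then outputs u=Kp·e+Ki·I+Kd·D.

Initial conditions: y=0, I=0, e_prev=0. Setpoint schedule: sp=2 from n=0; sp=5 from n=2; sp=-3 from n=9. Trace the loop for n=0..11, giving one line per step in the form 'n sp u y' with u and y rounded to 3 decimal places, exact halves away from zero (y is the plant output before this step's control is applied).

0 2 5.000 0.000
1 2 -1.125 1.250
2 5 12.391 -0.406
3 5 -3.455 3.138
4 5 12.651 -1.178
5 5 -4.968 3.281
6 5 13.846 -1.570
7 5 -6.401 3.619
8 5 15.333 -1.962
9 -3 -28.017 4.030
10 -3 21.562 -7.407
11 -3 -29.439 6.131

(exact arithmetic carried between steps; '≈' marks a value shown rounded to 6 d.p. or computed from one; I and e_prev carry over from the previous line; the table rounds u and y to 3 d.p., halves away from zero)
n=0: y=0, sp=2, e=sp−y=2; I=2, D=e−e_prev=2; u=1·2+0·2+3/2·2=5; next y=-1/10·0+1/4·5=1.25
n=1: y=1.25, sp=2, e=sp−y=0.75; I=2.75, D=e−e_prev=-1.25; u=1·0.75+0·2.75+3/2·(-1.25)=-1.125; next y=-1/10·1.25+1/4·(-1.125)=-0.40625
n=2: y=-0.40625, sp=5, e=sp−y=5.40625; I=8.15625, D=e−e_prev=4.65625; u=1·5.40625+0·8.15625+3/2·4.65625=12.390625; next y=-1/10·(-0.40625)+1/4·12.390625≈3.138281
n=3: y≈3.138281, sp=5, e=sp−y≈1.861719; I≈10.017969, D=e−e_prev≈-3.544531; u=1·1.861719+0·10.017969+3/2·(-3.544531)≈-3.455078; next y=-1/10·3.138281+1/4·(-3.455078)≈-1.177598
n=4: y≈-1.177598, sp=5, e=sp−y≈6.177598; I≈16.195566, D=e−e_prev≈4.315879; u=1·6.177598+0·16.195566+3/2·4.315879≈12.651416; next y=-1/10·(-1.177598)+1/4·12.651416≈3.280614
n=5: y≈3.280614, sp=5, e=sp−y≈1.719386; I≈17.914953, D=e−e_prev≈-4.458211; u=1·1.719386+0·17.914953+3/2·(-4.458211)≈-4.967931; next y=-1/10·3.280614+1/4·(-4.967931)≈-1.570044
n=6: y≈-1.570044, sp=5, e=sp−y≈6.570044; I≈24.484997, D=e−e_prev≈4.850658; u=1·6.570044+0·24.484997+3/2·4.850658≈13.846031; next y=-1/10·(-1.570044)+1/4·13.846031≈3.618512
n=7: y≈3.618512, sp=5, e=sp−y≈1.381488; I≈25.866485, D=e−e_prev≈-5.188556; u=1·1.381488+0·25.866485+3/2·(-5.188556)≈-6.401347; next y=-1/10·3.618512+1/4·(-6.401347)≈-1.962188
n=8: y≈-1.962188, sp=5, e=sp−y≈6.962188; I≈32.828672, D=e−e_prev≈5.580700; u=1·6.962188+0·32.828672+3/2·5.580700≈15.333238; next y=-1/10·(-1.962188)+1/4·15.333238≈4.029528
n=9: y≈4.029528, sp=-3, e=sp−y≈-7.029528; I≈25.799144, D=e−e_prev≈-13.991716; u=1·(-7.029528)+0·25.799144+3/2·(-13.991716)≈-28.017102; next y=-1/10·4.029528+1/4·(-28.017102)≈-7.407228
n=10: y≈-7.407228, sp=-3, e=sp−y≈4.407228; I≈30.206373, D=e−e_prev≈11.436757; u=1·4.407228+0·30.206373+3/2·11.436757≈21.562363; next y=-1/10·(-7.407228)+1/4·21.562363≈6.131314
n=11: y≈6.131314, sp=-3, e=sp−y≈-9.131314; I≈21.075059, D=e−e_prev≈-13.538542; u=1·(-9.131314)+0·21.075059+3/2·(-13.538542)≈-29.439127; next y=-1/10·6.131314+1/4·(-29.439127)≈-7.972913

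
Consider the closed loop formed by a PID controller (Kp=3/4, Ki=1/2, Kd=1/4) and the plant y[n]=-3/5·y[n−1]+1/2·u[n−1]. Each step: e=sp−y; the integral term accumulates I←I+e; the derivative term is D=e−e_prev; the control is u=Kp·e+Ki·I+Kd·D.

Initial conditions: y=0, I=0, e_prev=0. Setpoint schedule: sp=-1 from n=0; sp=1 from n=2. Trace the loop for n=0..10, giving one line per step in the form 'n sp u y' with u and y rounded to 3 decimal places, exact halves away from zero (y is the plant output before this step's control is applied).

0 -1 -1.500 0.000
1 -1 -0.625 -0.750
2 1 0.731 0.138
3 1 0.666 0.283
4 1 1.241 0.163
5 1 1.090 0.523
6 1 1.855 0.232
7 1 1.331 0.789
8 1 2.471 0.192
9 1 1.334 1.120
10 1 3.193 -0.005

(exact arithmetic carried between steps; '≈' marks a value shown rounded to 6 d.p. or computed from one; I and e_prev carry over from the previous line; the table rounds u and y to 3 d.p., halves away from zero)
n=0: y=0, sp=-1, e=sp−y=-1; I=-1, D=e−e_prev=-1; u=3/4·(-1)+1/2·(-1)+1/4·(-1)=-1.5; next y=-3/5·0+1/2·(-1.5)=-0.75
n=1: y=-0.75, sp=-1, e=sp−y=-0.25; I=-1.25, D=e−e_prev=0.75; u=3/4·(-0.25)+1/2·(-1.25)+1/4·0.75=-0.625; next y=-3/5·(-0.75)+1/2·(-0.625)=0.1375
n=2: y=0.1375, sp=1, e=sp−y=0.8625; I=-0.3875, D=e−e_prev=1.1125; u=3/4·0.8625+1/2·(-0.3875)+1/4·1.1125=0.73125; next y=-3/5·0.1375+1/2·0.73125=0.283125
n=3: y=0.283125, sp=1, e=sp−y=0.716875; I=0.329375, D=e−e_prev=-0.145625; u=3/4·0.716875+1/2·0.329375+1/4·(-0.145625)≈0.665938; next y=-3/5·0.283125+1/2·0.665938≈0.163094
n=4: y≈0.163094, sp=1, e=sp−y≈0.836906; I≈1.166281, D=e−e_prev≈0.120031; u=3/4·0.836906+1/2·1.166281+1/4·0.120031≈1.240828; next y=-3/5·0.163094+1/2·1.240828≈0.522558
n=5: y≈0.522558, sp=1, e=sp−y≈0.477442; I≈1.643723, D=e−e_prev≈-0.359464; u=3/4·0.477442+1/2·1.643723+1/4·(-0.359464)≈1.090077; next y=-3/5·0.522558+1/2·1.090077≈0.231504
n=6: y≈0.231504, sp=1, e=sp−y≈0.768496; I≈2.412219, D=e−e_prev≈0.291054; u=3/4·0.768496+1/2·2.412219+1/4·0.291054≈1.855245; next y=-3/5·0.231504+1/2·1.855245≈0.788720
n=7: y≈0.788720, sp=1, e=sp−y≈0.211280; I≈2.623499, D=e−e_prev≈-0.557216; u=3/4·0.211280+1/2·2.623499+1/4·(-0.557216)≈1.330905; next y=-3/5·0.788720+1/2·1.330905≈0.192221
n=8: y≈0.192221, sp=1, e=sp−y≈0.807779; I≈3.431279, D=e−e_prev≈0.596500; u=3/4·0.807779+1/2·3.431279+1/4·0.596500≈2.470599; next y=-3/5·0.192221+1/2·2.470599≈1.119967
n=9: y≈1.119967, sp=1, e=sp−y≈-0.119967; I≈3.311312, D=e−e_prev≈-0.927746; u=3/4·(-0.119967)+1/2·3.311312+1/4·(-0.927746)≈1.333744; next y=-3/5·1.119967+1/2·1.333744≈-0.005108
n=10: y≈-0.005108, sp=1, e=sp−y≈1.005108; I≈4.316420, D=e−e_prev≈1.125075; u=3/4·1.005108+1/2·4.316420+1/4·1.125075≈3.193310; next y=-3/5·(-0.005108)+1/2·3.193310≈1.599720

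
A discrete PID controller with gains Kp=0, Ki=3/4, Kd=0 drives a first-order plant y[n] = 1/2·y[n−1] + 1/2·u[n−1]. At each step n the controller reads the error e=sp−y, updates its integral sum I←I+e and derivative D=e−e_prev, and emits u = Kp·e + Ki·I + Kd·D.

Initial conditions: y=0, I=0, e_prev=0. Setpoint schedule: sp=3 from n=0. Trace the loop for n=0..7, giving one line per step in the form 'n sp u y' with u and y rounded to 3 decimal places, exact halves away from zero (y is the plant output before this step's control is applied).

(exact arithmetic carried between steps; '≈' marks a value shown rounded to 6 d.p. or computed from one; I and e_prev carry over from the previous line; the table rounds u and y to 3 d.p., halves away from zero)
n=0: y=0, sp=3, e=sp−y=3; I=3, D=e−e_prev=3; u=0·3+3/4·3+0·3=2.25; next y=1/2·0+1/2·2.25=1.125
n=1: y=1.125, sp=3, e=sp−y=1.875; I=4.875, D=e−e_prev=-1.125; u=0·1.875+3/4·4.875+0·(-1.125)=3.65625; next y=1/2·1.125+1/2·3.65625=2.390625
n=2: y=2.390625, sp=3, e=sp−y=0.609375; I=5.484375, D=e−e_prev=-1.265625; u=0·0.609375+3/4·5.484375+0·(-1.265625)≈4.113281; next y=1/2·2.390625+1/2·4.113281≈3.251953
n=3: y≈3.251953, sp=3, e=sp−y≈-0.251953; I≈5.232422, D=e−e_prev≈-0.861328; u=0·(-0.251953)+3/4·5.232422+0·(-0.861328)≈3.924316; next y=1/2·3.251953+1/2·3.924316≈3.588135
n=4: y≈3.588135, sp=3, e=sp−y≈-0.588135; I≈4.644287, D=e−e_prev≈-0.336182; u=0·(-0.588135)+3/4·4.644287+0·(-0.336182)≈3.483215; next y=1/2·3.588135+1/2·3.483215≈3.535675
n=5: y≈3.535675, sp=3, e=sp−y≈-0.535675; I≈4.108612, D=e−e_prev≈0.052460; u=0·(-0.535675)+3/4·4.108612+0·0.052460≈3.081459; next y=1/2·3.535675+1/2·3.081459≈3.308567
n=6: y≈3.308567, sp=3, e=sp−y≈-0.308567; I≈3.800045, D=e−e_prev≈0.227108; u=0·(-0.308567)+3/4·3.800045+0·0.227108≈2.850034; next y=1/2·3.308567+1/2·2.850034≈3.079300
n=7: y≈3.079300, sp=3, e=sp−y≈-0.079300; I≈3.720745, D=e−e_prev≈0.229267; u=0·(-0.079300)+3/4·3.720745+0·0.229267≈2.790558; next y=1/2·3.079300+1/2·2.790558≈2.934929

0 3 2.250 0.000
1 3 3.656 1.125
2 3 4.113 2.391
3 3 3.924 3.252
4 3 3.483 3.588
5 3 3.081 3.536
6 3 2.850 3.309
7 3 2.791 3.079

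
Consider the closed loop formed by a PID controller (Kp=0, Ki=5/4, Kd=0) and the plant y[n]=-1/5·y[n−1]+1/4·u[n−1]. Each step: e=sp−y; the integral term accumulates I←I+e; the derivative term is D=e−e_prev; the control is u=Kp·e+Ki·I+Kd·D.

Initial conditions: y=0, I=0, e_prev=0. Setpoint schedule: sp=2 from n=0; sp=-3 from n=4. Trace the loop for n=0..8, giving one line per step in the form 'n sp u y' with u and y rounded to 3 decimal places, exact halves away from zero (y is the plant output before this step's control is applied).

(exact arithmetic carried between steps; '≈' marks a value shown rounded to 6 d.p. or computed from one; I and e_prev carry over from the previous line; the table rounds u and y to 3 d.p., halves away from zero)
n=0: y=0, sp=2, e=sp−y=2; I=2, D=e−e_prev=2; u=0·2+5/4·2+0·2=2.5; next y=-1/5·0+1/4·2.5=0.625
n=1: y=0.625, sp=2, e=sp−y=1.375; I=3.375, D=e−e_prev=-0.625; u=0·1.375+5/4·3.375+0·(-0.625)=4.21875; next y=-1/5·0.625+1/4·4.21875≈0.929688
n=2: y≈0.929688, sp=2, e=sp−y≈1.070313; I≈4.445313, D=e−e_prev≈-0.304688; u=0·1.070313+5/4·4.445313+0·(-0.304688)≈5.556641; next y=-1/5·0.929688+1/4·5.556641≈1.203223
n=3: y≈1.203223, sp=2, e=sp−y≈0.796777; I≈5.242090, D=e−e_prev≈-0.273535; u=0·0.796777+5/4·5.242090+0·(-0.273535)≈6.552612; next y=-1/5·1.203223+1/4·6.552612≈1.397509
n=4: y≈1.397509, sp=-3, e=sp−y≈-4.397509; I≈0.844581, D=e−e_prev≈-5.194286; u=0·(-4.397509)+5/4·0.844581+0·(-5.194286)≈1.055727; next y=-1/5·1.397509+1/4·1.055727≈-0.015570
n=5: y≈-0.015570, sp=-3, e=sp−y≈-2.984430; I≈-2.139849, D=e−e_prev≈1.413079; u=0·(-2.984430)+5/4·(-2.139849)+0·1.413079≈-2.674811; next y=-1/5·(-0.015570)+1/4·(-2.674811)≈-0.665589
n=6: y≈-0.665589, sp=-3, e=sp−y≈-2.334411; I≈-4.474260, D=e−e_prev≈0.650019; u=0·(-2.334411)+5/4·(-4.474260)+0·0.650019≈-5.592825; next y=-1/5·(-0.665589)+1/4·(-5.592825)≈-1.265088
n=7: y≈-1.265088, sp=-3, e=sp−y≈-1.734912; I≈-6.209171, D=e−e_prev≈0.599500; u=0·(-1.734912)+5/4·(-6.209171)+0·0.599500≈-7.761464; next y=-1/5·(-1.265088)+1/4·(-7.761464)≈-1.687348
n=8: y≈-1.687348, sp=-3, e=sp−y≈-1.312652; I≈-7.521823, D=e−e_prev≈0.422260; u=0·(-1.312652)+5/4·(-7.521823)+0·0.422260≈-9.402279; next y=-1/5·(-1.687348)+1/4·(-9.402279)≈-2.013100

0 2 2.500 0.000
1 2 4.219 0.625
2 2 5.557 0.930
3 2 6.553 1.203
4 -3 1.056 1.398
5 -3 -2.675 -0.016
6 -3 -5.593 -0.666
7 -3 -7.761 -1.265
8 -3 -9.402 -1.687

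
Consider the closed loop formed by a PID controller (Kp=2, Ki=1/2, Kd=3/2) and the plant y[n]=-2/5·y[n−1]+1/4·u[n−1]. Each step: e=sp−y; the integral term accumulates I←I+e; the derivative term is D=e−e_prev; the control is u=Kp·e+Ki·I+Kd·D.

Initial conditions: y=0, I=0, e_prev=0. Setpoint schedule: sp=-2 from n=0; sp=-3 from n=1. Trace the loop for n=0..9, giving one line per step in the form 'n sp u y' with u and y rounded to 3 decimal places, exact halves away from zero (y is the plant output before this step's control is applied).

(exact arithmetic carried between steps; '≈' marks a value shown rounded to 6 d.p. or computed from one; I and e_prev carry over from the previous line; the table rounds u and y to 3 d.p., halves away from zero)
n=0: y=0, sp=-2, e=sp−y=-2; I=-2, D=e−e_prev=-2; u=2·(-2)+1/2·(-2)+3/2·(-2)=-8; next y=-2/5·0+1/4·(-8)=-2
n=1: y=-2, sp=-3, e=sp−y=-1; I=-3, D=e−e_prev=1; u=2·(-1)+1/2·(-3)+3/2·1=-2; next y=-2/5·(-2)+1/4·(-2)=0.3
n=2: y=0.3, sp=-3, e=sp−y=-3.3; I=-6.3, D=e−e_prev=-2.3; u=2·(-3.3)+1/2·(-6.3)+3/2·(-2.3)=-13.2; next y=-2/5·0.3+1/4·(-13.2)=-3.42
n=3: y=-3.42, sp=-3, e=sp−y=0.42; I=-5.88, D=e−e_prev=3.72; u=2·0.42+1/2·(-5.88)+3/2·3.72=3.48; next y=-2/5·(-3.42)+1/4·3.48=2.238
n=4: y=2.238, sp=-3, e=sp−y=-5.238; I=-11.118, D=e−e_prev=-5.658; u=2·(-5.238)+1/2·(-11.118)+3/2·(-5.658)=-24.522; next y=-2/5·2.238+1/4·(-24.522)=-7.0257
n=5: y=-7.0257, sp=-3, e=sp−y=4.0257; I=-7.0923, D=e−e_prev=9.2637; u=2·4.0257+1/2·(-7.0923)+3/2·9.2637=18.4008; next y=-2/5·(-7.0257)+1/4·18.4008=7.41048
n=6: y=7.41048, sp=-3, e=sp−y=-10.41048; I=-17.50278, D=e−e_prev=-14.43618; u=2·(-10.41048)+1/2·(-17.50278)+3/2·(-14.43618)=-51.22662; next y=-2/5·7.41048+1/4·(-51.22662)=-15.770847
n=7: y=-15.770847, sp=-3, e=sp−y=12.770847; I=-4.731933, D=e−e_prev=23.181327; u=2·12.770847+1/2·(-4.731933)+3/2·23.181327=57.947718; next y=-2/5·(-15.770847)+1/4·57.947718≈20.795268
n=8: y≈20.795268, sp=-3, e=sp−y≈-23.795268; I≈-28.527201, D=e−e_prev≈-36.566115; u=2·(-23.795268)+1/2·(-28.527201)+3/2·(-36.566115)≈-116.703310; next y=-2/5·20.795268+1/4·(-116.703310)≈-37.493935
n=9: y≈-37.493935, sp=-3, e=sp−y≈34.493935; I≈5.966734, D=e−e_prev≈58.289203; u=2·34.493935+1/2·5.966734+3/2·58.289203≈159.405041; next y=-2/5·(-37.493935)+1/4·159.405041≈54.848834

0 -2 -8.000 0.000
1 -3 -2.000 -2.000
2 -3 -13.200 0.300
3 -3 3.480 -3.420
4 -3 -24.522 2.238
5 -3 18.401 -7.026
6 -3 -51.227 7.410
7 -3 57.948 -15.771
8 -3 -116.703 20.795
9 -3 159.405 -37.494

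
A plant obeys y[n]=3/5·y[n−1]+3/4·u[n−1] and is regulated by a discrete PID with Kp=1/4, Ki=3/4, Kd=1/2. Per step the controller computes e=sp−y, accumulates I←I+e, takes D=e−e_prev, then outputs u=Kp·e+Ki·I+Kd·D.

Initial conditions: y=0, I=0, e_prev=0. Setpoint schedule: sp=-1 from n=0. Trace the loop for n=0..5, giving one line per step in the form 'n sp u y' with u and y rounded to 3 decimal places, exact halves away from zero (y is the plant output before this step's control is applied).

(exact arithmetic carried between steps; '≈' marks a value shown rounded to 6 d.p. or computed from one; I and e_prev carry over from the previous line; the table rounds u and y to 3 d.p., halves away from zero)
n=0: y=0, sp=-1, e=sp−y=-1; I=-1, D=e−e_prev=-1; u=1/4·(-1)+3/4·(-1)+1/2·(-1)=-1.5; next y=3/5·0+3/4·(-1.5)=-1.125
n=1: y=-1.125, sp=-1, e=sp−y=0.125; I=-0.875, D=e−e_prev=1.125; u=1/4·0.125+3/4·(-0.875)+1/2·1.125=-0.0625; next y=3/5·(-1.125)+3/4·(-0.0625)=-0.721875
n=2: y=-0.721875, sp=-1, e=sp−y=-0.278125; I=-1.153125, D=e−e_prev=-0.403125; u=1/4·(-0.278125)+3/4·(-1.153125)+1/2·(-0.403125)≈-1.135938; next y=3/5·(-0.721875)+3/4·(-1.135938)≈-1.285078
n=3: y≈-1.285078, sp=-1, e=sp−y≈0.285078; I≈-0.868047, D=e−e_prev≈0.563203; u=1/4·0.285078+3/4·(-0.868047)+1/2·0.563203≈-0.298164; next y=3/5·(-1.285078)+3/4·(-0.298164)≈-0.994670
n=4: y≈-0.994670, sp=-1, e=sp−y≈-0.005330; I≈-0.873377, D=e−e_prev≈-0.290408; u=1/4·(-0.005330)+3/4·(-0.873377)+1/2·(-0.290408)≈-0.801569; next y=3/5·(-0.994670)+3/4·(-0.801569)≈-1.197979
n=5: y≈-1.197979, sp=-1, e=sp−y≈0.197979; I≈-0.675398, D=e−e_prev≈0.203309; u=1/4·0.197979+3/4·(-0.675398)+1/2·0.203309≈-0.355399; next y=3/5·(-1.197979)+3/4·(-0.355399)≈-0.985337

0 -1 -1.500 0.000
1 -1 -0.063 -1.125
2 -1 -1.136 -0.722
3 -1 -0.298 -1.285
4 -1 -0.802 -0.995
5 -1 -0.355 -1.198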